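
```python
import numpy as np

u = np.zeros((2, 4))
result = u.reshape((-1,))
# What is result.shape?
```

(8,)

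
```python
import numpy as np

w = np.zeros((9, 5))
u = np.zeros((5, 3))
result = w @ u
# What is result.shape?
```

(9, 3)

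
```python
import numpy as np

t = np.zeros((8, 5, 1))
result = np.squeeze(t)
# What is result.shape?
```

(8, 5)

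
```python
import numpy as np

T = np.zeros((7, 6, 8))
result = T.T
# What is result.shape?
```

(8, 6, 7)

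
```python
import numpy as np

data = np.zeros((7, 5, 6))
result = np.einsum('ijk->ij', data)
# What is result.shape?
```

(7, 5)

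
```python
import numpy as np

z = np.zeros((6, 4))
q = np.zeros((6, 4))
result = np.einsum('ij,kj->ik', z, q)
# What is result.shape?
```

(6, 6)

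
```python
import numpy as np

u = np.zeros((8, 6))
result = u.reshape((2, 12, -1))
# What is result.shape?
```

(2, 12, 2)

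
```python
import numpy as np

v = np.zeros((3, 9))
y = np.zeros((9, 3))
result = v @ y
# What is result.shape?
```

(3, 3)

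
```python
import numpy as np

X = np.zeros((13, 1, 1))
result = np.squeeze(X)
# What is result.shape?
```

(13,)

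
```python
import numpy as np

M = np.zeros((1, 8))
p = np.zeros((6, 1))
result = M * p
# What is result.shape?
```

(6, 8)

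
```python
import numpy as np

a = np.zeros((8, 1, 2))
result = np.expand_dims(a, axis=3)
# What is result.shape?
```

(8, 1, 2, 1)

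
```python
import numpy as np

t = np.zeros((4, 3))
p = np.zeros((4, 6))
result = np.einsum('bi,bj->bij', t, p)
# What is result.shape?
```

(4, 3, 6)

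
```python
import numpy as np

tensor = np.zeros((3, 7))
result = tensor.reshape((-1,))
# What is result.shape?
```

(21,)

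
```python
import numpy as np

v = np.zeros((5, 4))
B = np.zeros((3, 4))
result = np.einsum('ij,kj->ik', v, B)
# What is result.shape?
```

(5, 3)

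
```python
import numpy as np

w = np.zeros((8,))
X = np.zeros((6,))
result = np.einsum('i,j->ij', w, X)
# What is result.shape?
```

(8, 6)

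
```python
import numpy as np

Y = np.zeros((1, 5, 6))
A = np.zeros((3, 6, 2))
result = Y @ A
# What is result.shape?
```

(3, 5, 2)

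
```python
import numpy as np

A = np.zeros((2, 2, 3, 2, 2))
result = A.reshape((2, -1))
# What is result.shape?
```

(2, 24)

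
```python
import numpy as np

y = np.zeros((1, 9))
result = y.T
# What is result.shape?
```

(9, 1)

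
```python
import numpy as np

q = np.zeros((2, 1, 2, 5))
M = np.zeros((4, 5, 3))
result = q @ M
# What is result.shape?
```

(2, 4, 2, 3)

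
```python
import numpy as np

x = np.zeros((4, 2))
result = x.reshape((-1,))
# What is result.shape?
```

(8,)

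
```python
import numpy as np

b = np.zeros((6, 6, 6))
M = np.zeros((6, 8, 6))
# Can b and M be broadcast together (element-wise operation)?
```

No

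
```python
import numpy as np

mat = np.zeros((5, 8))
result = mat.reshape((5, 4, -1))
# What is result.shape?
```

(5, 4, 2)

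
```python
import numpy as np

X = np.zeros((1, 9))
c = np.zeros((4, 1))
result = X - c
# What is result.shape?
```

(4, 9)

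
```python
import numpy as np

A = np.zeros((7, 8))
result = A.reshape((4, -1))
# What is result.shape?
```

(4, 14)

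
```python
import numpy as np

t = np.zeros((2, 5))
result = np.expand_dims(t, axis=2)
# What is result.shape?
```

(2, 5, 1)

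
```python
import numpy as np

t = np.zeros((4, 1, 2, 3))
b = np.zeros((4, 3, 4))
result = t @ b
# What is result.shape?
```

(4, 4, 2, 4)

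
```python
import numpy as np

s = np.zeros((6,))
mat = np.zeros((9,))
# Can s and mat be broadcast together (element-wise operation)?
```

No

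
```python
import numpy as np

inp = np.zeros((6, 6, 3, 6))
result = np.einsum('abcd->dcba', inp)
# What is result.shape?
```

(6, 3, 6, 6)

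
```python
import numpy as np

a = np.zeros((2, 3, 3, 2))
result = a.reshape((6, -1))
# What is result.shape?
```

(6, 6)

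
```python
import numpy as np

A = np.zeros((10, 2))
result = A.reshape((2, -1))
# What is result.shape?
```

(2, 10)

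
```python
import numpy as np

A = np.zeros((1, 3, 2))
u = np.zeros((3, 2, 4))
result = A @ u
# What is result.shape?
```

(3, 3, 4)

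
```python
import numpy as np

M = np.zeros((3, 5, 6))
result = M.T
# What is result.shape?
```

(6, 5, 3)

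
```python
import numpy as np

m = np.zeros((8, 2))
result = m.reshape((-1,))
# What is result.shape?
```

(16,)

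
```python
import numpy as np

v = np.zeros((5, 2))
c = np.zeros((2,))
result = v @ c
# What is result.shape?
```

(5,)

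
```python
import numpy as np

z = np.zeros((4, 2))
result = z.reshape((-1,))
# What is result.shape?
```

(8,)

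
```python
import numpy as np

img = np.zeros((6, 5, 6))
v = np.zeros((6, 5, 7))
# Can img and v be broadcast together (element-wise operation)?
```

No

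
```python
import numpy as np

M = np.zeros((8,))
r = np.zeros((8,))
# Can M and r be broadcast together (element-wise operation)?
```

Yes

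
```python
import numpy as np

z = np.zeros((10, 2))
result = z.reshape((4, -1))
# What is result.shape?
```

(4, 5)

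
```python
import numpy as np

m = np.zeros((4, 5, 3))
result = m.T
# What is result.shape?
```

(3, 5, 4)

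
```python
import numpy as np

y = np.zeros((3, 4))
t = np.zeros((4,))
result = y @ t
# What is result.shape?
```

(3,)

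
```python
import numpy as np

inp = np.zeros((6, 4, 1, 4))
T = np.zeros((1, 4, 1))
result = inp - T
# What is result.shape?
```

(6, 4, 4, 4)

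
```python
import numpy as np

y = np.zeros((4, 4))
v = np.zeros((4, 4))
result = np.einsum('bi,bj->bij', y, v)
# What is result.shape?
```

(4, 4, 4)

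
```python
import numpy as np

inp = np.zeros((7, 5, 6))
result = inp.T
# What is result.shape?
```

(6, 5, 7)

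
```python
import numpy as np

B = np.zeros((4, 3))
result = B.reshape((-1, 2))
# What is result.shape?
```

(6, 2)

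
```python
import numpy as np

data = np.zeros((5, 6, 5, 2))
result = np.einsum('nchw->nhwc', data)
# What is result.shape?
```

(5, 5, 2, 6)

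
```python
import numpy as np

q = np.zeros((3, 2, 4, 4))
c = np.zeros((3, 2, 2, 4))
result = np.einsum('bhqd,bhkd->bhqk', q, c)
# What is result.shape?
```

(3, 2, 4, 2)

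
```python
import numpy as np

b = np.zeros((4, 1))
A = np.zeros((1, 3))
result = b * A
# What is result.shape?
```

(4, 3)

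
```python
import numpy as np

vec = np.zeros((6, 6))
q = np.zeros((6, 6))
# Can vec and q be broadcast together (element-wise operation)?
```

Yes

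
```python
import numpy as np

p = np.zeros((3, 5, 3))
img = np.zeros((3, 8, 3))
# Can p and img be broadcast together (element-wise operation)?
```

No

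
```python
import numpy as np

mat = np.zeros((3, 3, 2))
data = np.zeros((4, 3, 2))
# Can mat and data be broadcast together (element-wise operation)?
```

No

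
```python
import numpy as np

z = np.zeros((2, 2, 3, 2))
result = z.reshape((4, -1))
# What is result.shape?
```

(4, 6)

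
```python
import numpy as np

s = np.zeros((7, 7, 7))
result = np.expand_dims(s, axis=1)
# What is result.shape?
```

(7, 1, 7, 7)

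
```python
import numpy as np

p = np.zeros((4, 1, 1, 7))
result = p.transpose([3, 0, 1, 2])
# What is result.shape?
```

(7, 4, 1, 1)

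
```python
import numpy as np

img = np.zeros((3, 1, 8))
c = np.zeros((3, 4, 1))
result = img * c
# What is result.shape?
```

(3, 4, 8)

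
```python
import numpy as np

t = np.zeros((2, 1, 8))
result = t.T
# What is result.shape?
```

(8, 1, 2)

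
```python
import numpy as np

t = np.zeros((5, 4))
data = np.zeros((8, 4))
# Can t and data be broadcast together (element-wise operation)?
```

No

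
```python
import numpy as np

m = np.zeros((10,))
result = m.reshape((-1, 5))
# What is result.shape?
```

(2, 5)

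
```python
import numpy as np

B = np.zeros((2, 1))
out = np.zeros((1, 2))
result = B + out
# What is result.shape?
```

(2, 2)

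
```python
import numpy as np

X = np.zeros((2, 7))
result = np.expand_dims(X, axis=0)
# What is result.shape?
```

(1, 2, 7)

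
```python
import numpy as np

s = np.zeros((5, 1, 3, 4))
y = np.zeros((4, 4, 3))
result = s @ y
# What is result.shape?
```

(5, 4, 3, 3)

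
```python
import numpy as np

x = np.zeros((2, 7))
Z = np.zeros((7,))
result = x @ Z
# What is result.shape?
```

(2,)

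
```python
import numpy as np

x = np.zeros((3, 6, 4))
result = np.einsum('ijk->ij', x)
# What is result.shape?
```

(3, 6)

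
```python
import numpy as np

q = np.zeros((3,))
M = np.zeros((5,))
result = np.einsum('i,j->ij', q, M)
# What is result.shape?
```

(3, 5)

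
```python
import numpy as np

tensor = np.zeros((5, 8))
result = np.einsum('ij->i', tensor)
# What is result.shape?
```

(5,)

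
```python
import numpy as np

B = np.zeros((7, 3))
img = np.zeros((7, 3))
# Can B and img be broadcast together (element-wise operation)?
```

Yes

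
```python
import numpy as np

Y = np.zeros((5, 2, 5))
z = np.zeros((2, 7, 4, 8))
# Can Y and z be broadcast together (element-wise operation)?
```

No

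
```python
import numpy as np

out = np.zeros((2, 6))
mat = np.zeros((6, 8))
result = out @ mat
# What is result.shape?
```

(2, 8)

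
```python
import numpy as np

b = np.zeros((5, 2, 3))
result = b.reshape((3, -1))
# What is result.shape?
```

(3, 10)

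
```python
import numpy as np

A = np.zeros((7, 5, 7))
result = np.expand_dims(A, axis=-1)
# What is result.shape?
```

(7, 5, 7, 1)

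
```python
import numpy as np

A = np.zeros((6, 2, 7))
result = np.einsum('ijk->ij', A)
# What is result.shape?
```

(6, 2)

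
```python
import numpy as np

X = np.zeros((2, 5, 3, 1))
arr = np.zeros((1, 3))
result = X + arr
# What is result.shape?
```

(2, 5, 3, 3)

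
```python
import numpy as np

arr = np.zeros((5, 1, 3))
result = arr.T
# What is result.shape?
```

(3, 1, 5)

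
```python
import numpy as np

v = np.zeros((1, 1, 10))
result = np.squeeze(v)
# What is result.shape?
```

(10,)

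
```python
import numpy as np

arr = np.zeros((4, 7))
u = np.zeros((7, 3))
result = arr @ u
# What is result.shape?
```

(4, 3)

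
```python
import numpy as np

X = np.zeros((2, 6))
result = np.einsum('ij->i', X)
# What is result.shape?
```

(2,)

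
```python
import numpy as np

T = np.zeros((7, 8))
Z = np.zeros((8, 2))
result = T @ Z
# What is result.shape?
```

(7, 2)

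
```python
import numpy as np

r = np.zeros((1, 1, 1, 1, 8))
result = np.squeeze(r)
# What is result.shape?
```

(8,)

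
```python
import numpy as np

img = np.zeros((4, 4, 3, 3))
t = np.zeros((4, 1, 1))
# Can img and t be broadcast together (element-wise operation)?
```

Yes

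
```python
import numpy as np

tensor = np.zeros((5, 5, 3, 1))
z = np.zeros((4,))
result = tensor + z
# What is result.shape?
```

(5, 5, 3, 4)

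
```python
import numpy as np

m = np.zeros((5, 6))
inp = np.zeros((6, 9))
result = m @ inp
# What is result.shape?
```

(5, 9)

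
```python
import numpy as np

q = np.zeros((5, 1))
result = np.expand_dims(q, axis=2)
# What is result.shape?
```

(5, 1, 1)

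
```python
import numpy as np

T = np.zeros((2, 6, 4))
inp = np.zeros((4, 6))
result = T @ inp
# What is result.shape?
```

(2, 6, 6)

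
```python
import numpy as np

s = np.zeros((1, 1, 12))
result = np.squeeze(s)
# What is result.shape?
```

(12,)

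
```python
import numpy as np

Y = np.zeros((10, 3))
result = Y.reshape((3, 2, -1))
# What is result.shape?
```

(3, 2, 5)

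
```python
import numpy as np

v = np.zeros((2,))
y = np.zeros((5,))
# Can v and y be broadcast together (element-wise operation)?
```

No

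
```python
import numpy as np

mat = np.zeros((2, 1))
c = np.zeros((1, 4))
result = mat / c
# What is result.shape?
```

(2, 4)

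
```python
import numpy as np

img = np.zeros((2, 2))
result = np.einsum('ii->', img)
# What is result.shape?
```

()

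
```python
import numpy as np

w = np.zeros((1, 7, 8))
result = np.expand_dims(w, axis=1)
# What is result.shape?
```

(1, 1, 7, 8)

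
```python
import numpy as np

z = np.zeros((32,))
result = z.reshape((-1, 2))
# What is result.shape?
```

(16, 2)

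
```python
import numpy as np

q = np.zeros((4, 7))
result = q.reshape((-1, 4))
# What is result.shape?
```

(7, 4)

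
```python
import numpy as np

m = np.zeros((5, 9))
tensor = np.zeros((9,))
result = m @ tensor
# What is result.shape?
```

(5,)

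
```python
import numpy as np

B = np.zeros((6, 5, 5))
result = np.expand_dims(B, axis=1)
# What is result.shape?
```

(6, 1, 5, 5)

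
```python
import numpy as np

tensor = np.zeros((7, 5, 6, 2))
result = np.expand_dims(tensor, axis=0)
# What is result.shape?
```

(1, 7, 5, 6, 2)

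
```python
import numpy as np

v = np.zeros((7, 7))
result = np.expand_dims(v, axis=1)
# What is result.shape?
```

(7, 1, 7)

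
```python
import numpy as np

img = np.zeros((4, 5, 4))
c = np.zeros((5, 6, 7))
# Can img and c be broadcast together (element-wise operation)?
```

No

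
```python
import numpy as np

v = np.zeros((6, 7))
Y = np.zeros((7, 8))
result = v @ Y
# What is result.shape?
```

(6, 8)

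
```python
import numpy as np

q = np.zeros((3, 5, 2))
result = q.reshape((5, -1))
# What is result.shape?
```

(5, 6)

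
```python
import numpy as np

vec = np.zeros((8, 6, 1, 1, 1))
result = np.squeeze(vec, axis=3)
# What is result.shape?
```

(8, 6, 1, 1)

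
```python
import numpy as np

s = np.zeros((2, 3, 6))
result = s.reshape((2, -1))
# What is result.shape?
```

(2, 18)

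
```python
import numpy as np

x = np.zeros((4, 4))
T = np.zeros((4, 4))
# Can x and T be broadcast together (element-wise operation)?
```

Yes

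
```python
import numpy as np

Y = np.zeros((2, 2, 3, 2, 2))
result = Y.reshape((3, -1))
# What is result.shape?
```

(3, 16)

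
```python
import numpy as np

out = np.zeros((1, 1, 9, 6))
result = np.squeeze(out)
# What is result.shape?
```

(9, 6)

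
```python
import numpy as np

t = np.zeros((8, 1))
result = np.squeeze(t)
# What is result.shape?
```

(8,)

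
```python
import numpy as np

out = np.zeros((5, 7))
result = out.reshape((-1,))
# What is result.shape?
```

(35,)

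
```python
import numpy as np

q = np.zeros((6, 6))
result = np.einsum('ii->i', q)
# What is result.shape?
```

(6,)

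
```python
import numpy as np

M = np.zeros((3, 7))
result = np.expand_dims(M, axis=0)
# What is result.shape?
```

(1, 3, 7)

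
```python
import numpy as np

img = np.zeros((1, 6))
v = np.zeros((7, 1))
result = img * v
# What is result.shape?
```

(7, 6)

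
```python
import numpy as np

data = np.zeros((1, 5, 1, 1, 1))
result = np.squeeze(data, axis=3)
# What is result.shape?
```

(1, 5, 1, 1)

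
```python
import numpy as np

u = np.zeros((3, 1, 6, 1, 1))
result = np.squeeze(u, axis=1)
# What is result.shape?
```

(3, 6, 1, 1)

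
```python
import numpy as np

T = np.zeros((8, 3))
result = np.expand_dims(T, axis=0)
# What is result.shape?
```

(1, 8, 3)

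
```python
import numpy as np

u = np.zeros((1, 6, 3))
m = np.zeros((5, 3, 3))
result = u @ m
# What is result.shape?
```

(5, 6, 3)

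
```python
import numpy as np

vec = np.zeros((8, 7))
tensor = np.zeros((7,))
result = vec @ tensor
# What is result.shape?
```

(8,)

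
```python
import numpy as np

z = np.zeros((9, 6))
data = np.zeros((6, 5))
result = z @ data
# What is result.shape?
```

(9, 5)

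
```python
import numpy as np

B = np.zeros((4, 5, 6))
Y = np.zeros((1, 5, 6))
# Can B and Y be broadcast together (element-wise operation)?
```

Yes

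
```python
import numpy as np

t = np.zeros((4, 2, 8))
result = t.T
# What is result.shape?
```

(8, 2, 4)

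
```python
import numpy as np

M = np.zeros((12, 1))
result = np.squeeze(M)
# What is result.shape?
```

(12,)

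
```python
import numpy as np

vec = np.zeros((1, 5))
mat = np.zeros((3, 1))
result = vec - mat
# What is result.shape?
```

(3, 5)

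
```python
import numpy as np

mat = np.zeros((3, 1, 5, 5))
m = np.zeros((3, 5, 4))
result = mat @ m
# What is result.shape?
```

(3, 3, 5, 4)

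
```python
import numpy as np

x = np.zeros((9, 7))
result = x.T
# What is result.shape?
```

(7, 9)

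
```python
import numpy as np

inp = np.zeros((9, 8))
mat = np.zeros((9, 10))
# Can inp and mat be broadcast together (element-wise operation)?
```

No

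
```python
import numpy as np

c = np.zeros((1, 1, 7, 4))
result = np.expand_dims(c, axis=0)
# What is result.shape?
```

(1, 1, 1, 7, 4)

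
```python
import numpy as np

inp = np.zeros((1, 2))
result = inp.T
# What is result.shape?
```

(2, 1)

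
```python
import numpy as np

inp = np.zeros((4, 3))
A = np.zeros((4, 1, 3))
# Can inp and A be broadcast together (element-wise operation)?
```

Yes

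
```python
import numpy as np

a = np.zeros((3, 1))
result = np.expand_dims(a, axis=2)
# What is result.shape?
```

(3, 1, 1)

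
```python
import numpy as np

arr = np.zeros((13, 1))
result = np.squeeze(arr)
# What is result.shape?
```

(13,)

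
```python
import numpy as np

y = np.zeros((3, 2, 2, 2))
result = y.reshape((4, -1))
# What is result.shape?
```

(4, 6)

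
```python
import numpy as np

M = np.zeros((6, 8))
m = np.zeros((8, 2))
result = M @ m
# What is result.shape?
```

(6, 2)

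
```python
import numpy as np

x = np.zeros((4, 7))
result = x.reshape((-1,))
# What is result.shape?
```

(28,)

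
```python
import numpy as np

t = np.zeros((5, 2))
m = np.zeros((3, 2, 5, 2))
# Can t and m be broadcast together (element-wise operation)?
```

Yes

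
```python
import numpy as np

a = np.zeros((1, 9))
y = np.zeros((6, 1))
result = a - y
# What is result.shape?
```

(6, 9)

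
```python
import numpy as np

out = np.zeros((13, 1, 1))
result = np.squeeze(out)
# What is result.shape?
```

(13,)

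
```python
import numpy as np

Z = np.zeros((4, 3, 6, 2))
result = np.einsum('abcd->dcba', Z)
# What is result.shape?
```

(2, 6, 3, 4)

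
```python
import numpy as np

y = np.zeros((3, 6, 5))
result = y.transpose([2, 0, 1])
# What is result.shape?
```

(5, 3, 6)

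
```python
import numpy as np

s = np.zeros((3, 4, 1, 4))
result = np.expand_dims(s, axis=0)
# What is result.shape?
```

(1, 3, 4, 1, 4)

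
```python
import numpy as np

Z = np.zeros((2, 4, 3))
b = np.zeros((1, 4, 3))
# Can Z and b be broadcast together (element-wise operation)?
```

Yes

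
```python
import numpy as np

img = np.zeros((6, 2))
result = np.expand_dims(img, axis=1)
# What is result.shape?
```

(6, 1, 2)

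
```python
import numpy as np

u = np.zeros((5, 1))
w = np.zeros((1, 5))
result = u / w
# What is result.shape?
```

(5, 5)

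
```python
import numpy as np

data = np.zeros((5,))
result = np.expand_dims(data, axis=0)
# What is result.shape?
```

(1, 5)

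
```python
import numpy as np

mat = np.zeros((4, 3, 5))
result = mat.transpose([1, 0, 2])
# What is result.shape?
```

(3, 4, 5)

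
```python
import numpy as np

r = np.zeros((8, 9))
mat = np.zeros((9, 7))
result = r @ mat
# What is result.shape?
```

(8, 7)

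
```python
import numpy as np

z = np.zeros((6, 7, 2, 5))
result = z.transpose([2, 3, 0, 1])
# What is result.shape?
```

(2, 5, 6, 7)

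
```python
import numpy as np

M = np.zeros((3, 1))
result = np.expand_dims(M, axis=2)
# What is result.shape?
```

(3, 1, 1)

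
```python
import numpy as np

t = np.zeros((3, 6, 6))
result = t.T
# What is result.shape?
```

(6, 6, 3)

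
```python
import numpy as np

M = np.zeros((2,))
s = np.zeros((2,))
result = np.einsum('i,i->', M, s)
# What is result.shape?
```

()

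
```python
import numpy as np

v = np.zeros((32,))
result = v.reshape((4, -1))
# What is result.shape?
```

(4, 8)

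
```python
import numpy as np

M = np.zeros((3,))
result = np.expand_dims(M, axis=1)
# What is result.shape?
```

(3, 1)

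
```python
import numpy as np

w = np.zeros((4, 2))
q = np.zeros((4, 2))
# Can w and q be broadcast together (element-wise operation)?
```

Yes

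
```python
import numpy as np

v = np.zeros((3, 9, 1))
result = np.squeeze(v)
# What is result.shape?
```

(3, 9)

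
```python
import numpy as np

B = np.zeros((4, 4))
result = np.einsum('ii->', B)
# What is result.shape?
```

()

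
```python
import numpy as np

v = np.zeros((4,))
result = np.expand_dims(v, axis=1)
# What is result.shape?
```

(4, 1)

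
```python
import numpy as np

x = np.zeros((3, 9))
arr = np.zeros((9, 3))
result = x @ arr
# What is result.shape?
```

(3, 3)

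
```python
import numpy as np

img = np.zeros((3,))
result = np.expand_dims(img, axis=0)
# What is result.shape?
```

(1, 3)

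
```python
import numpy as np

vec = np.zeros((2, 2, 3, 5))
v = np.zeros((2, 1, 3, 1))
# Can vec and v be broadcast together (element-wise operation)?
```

Yes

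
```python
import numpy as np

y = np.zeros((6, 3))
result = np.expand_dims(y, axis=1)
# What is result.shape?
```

(6, 1, 3)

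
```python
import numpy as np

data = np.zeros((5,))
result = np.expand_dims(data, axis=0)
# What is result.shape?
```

(1, 5)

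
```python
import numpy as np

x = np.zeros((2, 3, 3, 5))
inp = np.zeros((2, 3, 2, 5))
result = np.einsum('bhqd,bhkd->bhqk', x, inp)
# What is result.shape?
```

(2, 3, 3, 2)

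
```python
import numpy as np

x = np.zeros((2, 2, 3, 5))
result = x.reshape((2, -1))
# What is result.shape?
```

(2, 30)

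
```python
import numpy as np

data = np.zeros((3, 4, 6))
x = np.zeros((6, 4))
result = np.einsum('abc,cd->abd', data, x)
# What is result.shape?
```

(3, 4, 4)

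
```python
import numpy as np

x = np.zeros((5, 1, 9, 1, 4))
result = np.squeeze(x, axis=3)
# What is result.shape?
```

(5, 1, 9, 4)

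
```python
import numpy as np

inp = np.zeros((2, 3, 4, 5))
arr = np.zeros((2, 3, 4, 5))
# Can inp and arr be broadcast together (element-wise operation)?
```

Yes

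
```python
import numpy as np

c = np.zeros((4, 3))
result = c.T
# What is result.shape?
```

(3, 4)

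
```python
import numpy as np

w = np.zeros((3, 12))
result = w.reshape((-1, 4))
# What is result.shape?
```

(9, 4)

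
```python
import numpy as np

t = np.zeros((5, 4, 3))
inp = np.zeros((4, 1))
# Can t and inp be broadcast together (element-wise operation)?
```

Yes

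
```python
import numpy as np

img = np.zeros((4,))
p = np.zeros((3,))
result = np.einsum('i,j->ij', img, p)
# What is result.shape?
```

(4, 3)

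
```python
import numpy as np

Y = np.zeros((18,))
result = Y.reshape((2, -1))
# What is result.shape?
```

(2, 9)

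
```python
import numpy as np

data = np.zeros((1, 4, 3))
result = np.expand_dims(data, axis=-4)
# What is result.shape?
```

(1, 1, 4, 3)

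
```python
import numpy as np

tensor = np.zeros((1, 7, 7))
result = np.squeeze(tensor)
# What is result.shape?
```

(7, 7)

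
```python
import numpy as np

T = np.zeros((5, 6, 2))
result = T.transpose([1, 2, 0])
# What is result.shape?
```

(6, 2, 5)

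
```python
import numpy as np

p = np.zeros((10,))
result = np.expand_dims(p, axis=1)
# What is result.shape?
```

(10, 1)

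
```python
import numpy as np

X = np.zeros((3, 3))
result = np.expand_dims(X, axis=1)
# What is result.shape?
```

(3, 1, 3)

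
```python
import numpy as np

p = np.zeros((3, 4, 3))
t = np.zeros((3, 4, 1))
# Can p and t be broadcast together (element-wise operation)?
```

Yes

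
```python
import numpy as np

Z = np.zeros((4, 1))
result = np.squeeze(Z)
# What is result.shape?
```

(4,)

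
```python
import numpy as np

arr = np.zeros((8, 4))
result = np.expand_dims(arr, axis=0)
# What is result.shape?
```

(1, 8, 4)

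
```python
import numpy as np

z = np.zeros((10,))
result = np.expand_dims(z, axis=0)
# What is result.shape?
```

(1, 10)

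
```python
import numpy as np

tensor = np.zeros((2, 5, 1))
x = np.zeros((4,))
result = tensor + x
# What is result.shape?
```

(2, 5, 4)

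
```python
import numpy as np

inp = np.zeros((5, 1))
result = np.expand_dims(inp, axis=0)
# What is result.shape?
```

(1, 5, 1)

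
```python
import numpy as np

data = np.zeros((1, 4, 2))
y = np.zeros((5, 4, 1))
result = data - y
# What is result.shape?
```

(5, 4, 2)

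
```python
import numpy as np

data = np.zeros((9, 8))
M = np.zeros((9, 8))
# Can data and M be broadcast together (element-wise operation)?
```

Yes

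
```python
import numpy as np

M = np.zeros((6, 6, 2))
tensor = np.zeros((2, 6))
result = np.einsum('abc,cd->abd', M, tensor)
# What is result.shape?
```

(6, 6, 6)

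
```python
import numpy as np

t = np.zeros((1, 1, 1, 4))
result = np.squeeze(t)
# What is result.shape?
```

(4,)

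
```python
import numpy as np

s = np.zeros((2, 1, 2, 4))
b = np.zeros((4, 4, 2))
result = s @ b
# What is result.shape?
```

(2, 4, 2, 2)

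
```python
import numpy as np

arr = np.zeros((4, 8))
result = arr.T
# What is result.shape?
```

(8, 4)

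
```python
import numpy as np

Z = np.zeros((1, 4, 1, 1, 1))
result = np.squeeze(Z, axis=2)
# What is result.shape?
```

(1, 4, 1, 1)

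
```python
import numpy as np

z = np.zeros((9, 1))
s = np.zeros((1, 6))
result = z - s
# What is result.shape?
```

(9, 6)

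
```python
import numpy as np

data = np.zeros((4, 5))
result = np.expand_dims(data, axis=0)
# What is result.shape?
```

(1, 4, 5)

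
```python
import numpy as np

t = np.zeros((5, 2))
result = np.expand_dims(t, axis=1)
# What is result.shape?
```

(5, 1, 2)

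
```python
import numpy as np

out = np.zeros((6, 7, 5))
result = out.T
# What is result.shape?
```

(5, 7, 6)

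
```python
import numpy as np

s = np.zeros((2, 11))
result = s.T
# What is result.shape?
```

(11, 2)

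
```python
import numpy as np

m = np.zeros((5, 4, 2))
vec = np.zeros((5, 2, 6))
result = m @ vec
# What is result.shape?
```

(5, 4, 6)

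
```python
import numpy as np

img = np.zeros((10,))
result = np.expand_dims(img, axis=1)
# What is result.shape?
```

(10, 1)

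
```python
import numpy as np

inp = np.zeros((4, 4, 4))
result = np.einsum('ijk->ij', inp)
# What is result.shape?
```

(4, 4)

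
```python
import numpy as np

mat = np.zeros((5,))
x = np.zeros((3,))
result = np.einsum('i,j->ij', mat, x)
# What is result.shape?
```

(5, 3)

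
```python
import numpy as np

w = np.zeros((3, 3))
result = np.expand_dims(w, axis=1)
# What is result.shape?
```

(3, 1, 3)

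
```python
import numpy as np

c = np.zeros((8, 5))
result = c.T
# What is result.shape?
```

(5, 8)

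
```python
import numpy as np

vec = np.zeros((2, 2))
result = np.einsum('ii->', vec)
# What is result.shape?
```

()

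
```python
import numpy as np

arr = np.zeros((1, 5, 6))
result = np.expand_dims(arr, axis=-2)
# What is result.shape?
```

(1, 5, 1, 6)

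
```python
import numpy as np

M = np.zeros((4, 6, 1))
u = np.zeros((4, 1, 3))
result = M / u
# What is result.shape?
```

(4, 6, 3)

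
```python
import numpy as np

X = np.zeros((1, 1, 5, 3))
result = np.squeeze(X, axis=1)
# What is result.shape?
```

(1, 5, 3)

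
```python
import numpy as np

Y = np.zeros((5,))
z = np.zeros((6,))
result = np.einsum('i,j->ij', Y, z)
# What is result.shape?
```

(5, 6)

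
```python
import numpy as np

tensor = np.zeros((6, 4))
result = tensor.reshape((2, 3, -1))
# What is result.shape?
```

(2, 3, 4)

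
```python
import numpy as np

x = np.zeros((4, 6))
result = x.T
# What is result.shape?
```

(6, 4)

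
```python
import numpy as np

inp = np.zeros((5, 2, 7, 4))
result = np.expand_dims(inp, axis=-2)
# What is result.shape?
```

(5, 2, 7, 1, 4)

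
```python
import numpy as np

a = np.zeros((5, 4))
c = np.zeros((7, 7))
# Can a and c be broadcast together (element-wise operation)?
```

No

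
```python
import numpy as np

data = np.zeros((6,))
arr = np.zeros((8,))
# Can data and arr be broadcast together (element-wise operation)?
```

No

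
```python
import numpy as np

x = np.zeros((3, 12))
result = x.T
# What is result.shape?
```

(12, 3)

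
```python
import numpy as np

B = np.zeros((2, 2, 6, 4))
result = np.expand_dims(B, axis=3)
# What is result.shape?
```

(2, 2, 6, 1, 4)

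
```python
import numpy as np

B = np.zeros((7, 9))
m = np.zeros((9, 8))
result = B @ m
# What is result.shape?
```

(7, 8)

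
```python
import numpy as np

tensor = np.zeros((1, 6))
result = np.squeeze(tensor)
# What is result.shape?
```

(6,)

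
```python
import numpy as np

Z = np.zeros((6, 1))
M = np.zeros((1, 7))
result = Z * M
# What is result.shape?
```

(6, 7)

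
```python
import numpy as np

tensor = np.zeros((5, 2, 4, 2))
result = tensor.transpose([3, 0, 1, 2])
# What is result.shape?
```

(2, 5, 2, 4)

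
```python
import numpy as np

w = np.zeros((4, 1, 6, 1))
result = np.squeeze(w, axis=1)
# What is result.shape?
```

(4, 6, 1)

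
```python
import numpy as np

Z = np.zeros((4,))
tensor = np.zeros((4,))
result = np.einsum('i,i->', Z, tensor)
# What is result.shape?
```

()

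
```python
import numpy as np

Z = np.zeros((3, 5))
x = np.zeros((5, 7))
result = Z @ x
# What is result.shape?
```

(3, 7)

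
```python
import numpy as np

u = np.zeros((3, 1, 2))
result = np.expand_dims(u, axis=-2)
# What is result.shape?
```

(3, 1, 1, 2)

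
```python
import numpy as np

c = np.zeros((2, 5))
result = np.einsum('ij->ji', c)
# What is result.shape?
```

(5, 2)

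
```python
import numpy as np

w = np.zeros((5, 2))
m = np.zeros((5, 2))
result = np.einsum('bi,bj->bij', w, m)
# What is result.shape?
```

(5, 2, 2)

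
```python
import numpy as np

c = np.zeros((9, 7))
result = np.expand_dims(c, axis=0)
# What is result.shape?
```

(1, 9, 7)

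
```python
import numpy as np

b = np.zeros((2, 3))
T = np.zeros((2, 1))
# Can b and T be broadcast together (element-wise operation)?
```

Yes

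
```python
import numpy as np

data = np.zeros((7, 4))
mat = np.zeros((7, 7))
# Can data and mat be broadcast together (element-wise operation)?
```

No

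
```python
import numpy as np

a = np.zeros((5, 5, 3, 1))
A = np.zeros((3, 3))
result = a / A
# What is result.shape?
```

(5, 5, 3, 3)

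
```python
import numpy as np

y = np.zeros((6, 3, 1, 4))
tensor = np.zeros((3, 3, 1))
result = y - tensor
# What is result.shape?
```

(6, 3, 3, 4)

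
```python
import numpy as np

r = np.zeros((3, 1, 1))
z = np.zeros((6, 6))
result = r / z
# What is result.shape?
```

(3, 6, 6)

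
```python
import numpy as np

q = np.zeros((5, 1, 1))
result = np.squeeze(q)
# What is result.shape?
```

(5,)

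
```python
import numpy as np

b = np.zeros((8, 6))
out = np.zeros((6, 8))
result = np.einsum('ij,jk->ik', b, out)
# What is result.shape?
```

(8, 8)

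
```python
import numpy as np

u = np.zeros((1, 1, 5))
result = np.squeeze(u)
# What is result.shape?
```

(5,)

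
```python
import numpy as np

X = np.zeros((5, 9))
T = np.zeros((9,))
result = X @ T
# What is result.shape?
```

(5,)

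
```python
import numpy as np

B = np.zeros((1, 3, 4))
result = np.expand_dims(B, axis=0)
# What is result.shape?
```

(1, 1, 3, 4)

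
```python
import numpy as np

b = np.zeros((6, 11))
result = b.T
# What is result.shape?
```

(11, 6)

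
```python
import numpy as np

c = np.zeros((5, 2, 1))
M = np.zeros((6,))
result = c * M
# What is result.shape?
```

(5, 2, 6)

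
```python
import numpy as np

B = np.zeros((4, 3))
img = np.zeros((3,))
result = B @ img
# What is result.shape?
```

(4,)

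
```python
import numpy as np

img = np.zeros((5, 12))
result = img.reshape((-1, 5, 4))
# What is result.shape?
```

(3, 5, 4)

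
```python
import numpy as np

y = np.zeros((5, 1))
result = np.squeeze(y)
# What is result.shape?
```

(5,)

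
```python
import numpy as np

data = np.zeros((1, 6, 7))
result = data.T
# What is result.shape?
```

(7, 6, 1)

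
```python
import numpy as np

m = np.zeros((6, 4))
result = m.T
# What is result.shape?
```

(4, 6)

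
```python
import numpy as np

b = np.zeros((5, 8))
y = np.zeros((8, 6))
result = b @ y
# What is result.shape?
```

(5, 6)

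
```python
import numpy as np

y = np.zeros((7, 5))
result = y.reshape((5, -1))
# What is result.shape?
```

(5, 7)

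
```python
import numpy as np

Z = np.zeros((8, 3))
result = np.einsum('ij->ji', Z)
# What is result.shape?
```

(3, 8)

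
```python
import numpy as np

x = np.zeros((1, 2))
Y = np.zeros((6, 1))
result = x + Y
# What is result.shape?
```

(6, 2)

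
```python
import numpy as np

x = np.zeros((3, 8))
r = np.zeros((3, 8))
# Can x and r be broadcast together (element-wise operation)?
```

Yes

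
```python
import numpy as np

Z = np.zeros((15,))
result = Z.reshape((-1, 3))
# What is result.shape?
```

(5, 3)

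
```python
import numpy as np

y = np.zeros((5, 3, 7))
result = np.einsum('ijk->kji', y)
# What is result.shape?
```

(7, 3, 5)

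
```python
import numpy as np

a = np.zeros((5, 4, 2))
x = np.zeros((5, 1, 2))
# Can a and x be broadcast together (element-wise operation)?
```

Yes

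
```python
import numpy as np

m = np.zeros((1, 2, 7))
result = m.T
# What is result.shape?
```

(7, 2, 1)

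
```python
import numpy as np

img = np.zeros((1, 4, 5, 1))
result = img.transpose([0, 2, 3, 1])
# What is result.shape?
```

(1, 5, 1, 4)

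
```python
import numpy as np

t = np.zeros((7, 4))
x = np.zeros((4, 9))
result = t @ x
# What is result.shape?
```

(7, 9)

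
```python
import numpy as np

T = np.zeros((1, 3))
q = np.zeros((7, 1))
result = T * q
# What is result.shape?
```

(7, 3)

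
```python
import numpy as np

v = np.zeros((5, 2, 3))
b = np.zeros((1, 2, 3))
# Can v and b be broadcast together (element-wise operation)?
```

Yes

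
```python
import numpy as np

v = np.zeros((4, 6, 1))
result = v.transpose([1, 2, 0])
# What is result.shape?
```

(6, 1, 4)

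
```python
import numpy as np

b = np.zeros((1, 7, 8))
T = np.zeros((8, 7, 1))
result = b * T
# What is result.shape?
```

(8, 7, 8)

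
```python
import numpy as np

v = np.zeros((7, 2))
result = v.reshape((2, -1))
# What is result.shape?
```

(2, 7)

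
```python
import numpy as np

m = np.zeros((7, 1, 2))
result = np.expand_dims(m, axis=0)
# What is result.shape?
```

(1, 7, 1, 2)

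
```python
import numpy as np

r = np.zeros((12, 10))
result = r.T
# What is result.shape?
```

(10, 12)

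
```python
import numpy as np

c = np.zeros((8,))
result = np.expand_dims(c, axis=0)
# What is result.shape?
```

(1, 8)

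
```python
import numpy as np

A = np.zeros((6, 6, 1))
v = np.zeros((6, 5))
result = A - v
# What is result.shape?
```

(6, 6, 5)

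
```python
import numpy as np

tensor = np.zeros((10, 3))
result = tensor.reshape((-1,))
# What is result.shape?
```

(30,)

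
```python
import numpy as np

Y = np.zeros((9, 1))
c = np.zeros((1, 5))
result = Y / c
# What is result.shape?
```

(9, 5)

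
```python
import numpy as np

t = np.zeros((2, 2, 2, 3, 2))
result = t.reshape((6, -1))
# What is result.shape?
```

(6, 8)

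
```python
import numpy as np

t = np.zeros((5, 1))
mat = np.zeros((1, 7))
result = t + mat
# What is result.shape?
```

(5, 7)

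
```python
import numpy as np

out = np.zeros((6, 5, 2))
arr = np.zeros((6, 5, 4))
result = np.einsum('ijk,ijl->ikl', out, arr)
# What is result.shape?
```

(6, 2, 4)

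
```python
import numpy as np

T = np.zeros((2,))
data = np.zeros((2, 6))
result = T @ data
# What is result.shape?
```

(6,)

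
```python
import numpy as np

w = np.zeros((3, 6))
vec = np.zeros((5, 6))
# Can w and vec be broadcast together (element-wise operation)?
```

No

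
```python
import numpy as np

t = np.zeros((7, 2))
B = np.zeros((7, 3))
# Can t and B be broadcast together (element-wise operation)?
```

No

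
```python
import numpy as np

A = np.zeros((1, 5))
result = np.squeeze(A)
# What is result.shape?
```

(5,)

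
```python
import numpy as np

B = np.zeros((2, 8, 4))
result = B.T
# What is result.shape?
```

(4, 8, 2)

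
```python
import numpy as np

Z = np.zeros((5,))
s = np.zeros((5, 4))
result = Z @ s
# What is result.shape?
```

(4,)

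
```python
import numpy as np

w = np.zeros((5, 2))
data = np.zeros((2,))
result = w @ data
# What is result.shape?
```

(5,)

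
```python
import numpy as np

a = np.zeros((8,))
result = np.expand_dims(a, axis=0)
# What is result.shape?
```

(1, 8)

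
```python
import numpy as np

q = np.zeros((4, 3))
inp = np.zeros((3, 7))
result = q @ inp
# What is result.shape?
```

(4, 7)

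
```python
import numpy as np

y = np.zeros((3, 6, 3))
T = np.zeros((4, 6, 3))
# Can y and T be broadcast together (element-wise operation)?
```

No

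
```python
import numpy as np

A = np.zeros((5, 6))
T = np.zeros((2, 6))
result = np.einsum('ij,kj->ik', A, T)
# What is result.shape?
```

(5, 2)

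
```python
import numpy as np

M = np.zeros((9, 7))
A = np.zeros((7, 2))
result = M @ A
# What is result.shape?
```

(9, 2)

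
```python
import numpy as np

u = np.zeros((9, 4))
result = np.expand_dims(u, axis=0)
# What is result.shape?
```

(1, 9, 4)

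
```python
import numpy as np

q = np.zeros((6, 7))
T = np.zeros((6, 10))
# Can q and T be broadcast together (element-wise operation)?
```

No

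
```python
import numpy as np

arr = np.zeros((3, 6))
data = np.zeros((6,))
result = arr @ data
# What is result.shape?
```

(3,)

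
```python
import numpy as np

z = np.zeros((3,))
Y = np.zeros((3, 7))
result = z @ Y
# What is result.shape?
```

(7,)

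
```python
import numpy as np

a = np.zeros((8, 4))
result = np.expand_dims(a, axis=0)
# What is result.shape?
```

(1, 8, 4)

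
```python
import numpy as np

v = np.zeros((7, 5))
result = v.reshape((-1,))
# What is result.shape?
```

(35,)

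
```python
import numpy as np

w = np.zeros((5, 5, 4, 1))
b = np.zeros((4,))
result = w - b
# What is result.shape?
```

(5, 5, 4, 4)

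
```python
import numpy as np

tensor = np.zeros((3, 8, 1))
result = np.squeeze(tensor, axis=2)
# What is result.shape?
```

(3, 8)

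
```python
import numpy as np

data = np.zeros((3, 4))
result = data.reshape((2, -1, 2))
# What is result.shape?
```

(2, 3, 2)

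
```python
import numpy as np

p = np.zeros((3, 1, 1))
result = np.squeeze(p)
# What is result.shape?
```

(3,)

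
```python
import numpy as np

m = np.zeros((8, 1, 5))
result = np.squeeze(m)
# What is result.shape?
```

(8, 5)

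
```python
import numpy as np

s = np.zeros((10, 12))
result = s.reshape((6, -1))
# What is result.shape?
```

(6, 20)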